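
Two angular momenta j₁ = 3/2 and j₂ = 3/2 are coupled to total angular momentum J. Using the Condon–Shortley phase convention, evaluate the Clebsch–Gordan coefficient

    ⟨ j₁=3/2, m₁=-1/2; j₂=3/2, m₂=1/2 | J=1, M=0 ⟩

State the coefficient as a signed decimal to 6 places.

−√(1/20) = -0.223607

√[3·2!1!1!/5! · 1!2!2!1!1!1!] = √(1/5)
  +(−1)^1/∏(1,1,1,1,0,0)! = -1  (running -1)
  +(−1)^2/∏(2,0,0,0,1,1)! = 1/2  (running -1/2)
⟨..|..⟩ = √(1/5)·(-1/2) = -0.223607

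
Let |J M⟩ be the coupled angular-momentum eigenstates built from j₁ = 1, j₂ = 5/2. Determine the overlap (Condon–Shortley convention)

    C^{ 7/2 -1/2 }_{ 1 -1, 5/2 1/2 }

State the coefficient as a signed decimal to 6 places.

+0.534522

j₁+j₂−J=0  J+j₁−j₂=2  J−j₁+j₂=5  j₁+j₂+J+1=8
(j₁±m₁, j₂±m₂, J±M) = (0,2,3,2,3,4)
P² = 1152/7
sum k=0..0:
  [0] +1/24 = 1/24
S = 1/24
C² = P²·S² = 2/7 ; C = +0.534522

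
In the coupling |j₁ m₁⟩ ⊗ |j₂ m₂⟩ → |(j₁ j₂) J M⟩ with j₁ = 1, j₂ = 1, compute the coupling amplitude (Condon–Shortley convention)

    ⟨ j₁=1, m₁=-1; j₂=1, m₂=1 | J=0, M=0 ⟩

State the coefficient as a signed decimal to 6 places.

+√(1/3) ≈ +0.577350

√[1·2!0!0!/3! · 0!2!2!0!0!0!] = √(4/3)
  +(−1)^2/∏(2,0,0,0,0,0)! = 1/2  (running 1/2)
⟨..|..⟩ = √(4/3)·(1/2) = +0.577350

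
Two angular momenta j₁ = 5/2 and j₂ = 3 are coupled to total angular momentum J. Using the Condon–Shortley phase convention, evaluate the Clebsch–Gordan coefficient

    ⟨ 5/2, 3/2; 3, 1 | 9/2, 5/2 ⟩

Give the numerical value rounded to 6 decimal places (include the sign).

+√(10/99) ≈ +0.317821

√[10·1!4!5!/11! · 4!1!4!2!7!2!] = √(92160/11)
  +(−1)^0/∏(0,1,1,4,3,1)! = 1/144  (running 1/144)
  +(−1)^1/∏(1,0,0,3,4,2)! = -1/288  (running 1/288)
⟨..|..⟩ = √(92160/11)·(1/288) = +0.317821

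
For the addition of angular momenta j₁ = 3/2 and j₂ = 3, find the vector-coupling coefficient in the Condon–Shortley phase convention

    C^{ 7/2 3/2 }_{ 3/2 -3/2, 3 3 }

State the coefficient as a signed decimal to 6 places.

j₁+j₂−J=1  J+j₁−j₂=2  J−j₁+j₂=5  j₁+j₂+J+1=9
(j₁±m₁, j₂±m₂, J±M) = (0,3,6,0,5,2)
P² = 38400/7
sum k=1..1:
  [1] −1/240 = -1/240
S = -1/240
C² = P²·S² = 2/21 ; C = -0.308607

−√(2/21) = -0.308607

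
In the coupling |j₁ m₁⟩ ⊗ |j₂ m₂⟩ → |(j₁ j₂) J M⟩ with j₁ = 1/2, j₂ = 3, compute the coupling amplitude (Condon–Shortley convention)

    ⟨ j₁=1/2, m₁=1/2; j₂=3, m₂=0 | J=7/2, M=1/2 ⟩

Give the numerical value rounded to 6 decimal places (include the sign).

+√(4/7) = +0.755929

j₁+j₂−J=0  J+j₁−j₂=1  J−j₁+j₂=6  j₁+j₂+J+1=8
(j₁±m₁, j₂±m₂, J±M) = (1,0,3,3,4,3)
P² = 5184/7
sum k=0..0:
  [0] +1/36 = 1/36
S = 1/36
C² = P²·S² = 4/7 ; C = +0.755929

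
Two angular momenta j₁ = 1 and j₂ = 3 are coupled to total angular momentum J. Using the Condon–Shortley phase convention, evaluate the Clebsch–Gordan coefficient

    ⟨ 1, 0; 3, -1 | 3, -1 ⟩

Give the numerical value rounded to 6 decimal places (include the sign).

+0.288675

√[7·1!1!5!/8! · 1!1!2!4!2!4!] = √(48)
  +(−1)^0/∏(0,1,1,2,0,3)! = 1/12  (running 1/12)
  +(−1)^1/∏(1,0,0,1,1,4)! = -1/24  (running 1/24)
⟨..|..⟩ = √(48)·(1/24) = +0.288675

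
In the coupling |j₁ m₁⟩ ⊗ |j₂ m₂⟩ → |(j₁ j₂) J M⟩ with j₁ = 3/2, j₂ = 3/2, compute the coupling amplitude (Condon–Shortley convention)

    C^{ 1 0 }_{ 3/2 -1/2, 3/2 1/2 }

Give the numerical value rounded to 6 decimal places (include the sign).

j₁+j₂−J=2  J+j₁−j₂=1  J−j₁+j₂=1  j₁+j₂+J+1=5
(j₁±m₁, j₂±m₂, J±M) = (1,2,2,1,1,1)
P² = 1/5
sum k=1..2:
  [1] −1/1 = -1
  [2] +1/2 = 1/2
S = -1/2
C² = P²·S² = 1/20 ; C = -0.223607

-0.223607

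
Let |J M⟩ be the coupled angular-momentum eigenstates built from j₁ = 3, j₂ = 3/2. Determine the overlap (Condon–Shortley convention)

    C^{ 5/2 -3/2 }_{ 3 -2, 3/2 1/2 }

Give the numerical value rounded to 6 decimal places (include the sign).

j₁+j₂−J=2  J+j₁−j₂=4  J−j₁+j₂=1  j₁+j₂+J+1=8
(j₁±m₁, j₂±m₂, J±M) = (1,5,2,1,1,4)
P² = 288/7
sum k=1..2:
  [1] −1/24 = -1/24
  [2] +1/12 = 1/12
S = 1/24
C² = P²·S² = 1/14 ; C = +0.267261

+0.267261  (= +√(1/14))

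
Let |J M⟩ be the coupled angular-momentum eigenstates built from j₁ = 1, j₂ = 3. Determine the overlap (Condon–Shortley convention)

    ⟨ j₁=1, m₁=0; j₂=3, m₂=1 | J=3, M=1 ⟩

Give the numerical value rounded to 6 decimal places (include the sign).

j₁+j₂−J=1  J+j₁−j₂=1  J−j₁+j₂=5  j₁+j₂+J+1=8
(j₁±m₁, j₂±m₂, J±M) = (1,1,4,2,4,2)
P² = 48
sum k=0..1:
  [0] +1/24 = 1/24
  [1] −1/12 = -1/12
S = -1/24
C² = P²·S² = 1/12 ; C = -0.288675

−√(1/12) ≈ -0.288675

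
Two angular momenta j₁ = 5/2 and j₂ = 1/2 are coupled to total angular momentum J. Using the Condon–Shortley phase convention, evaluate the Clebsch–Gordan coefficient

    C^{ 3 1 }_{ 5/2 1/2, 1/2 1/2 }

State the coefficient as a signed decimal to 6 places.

triangle: 0!×5!×1!/7! = 120/5040
(j±m)!: 3!×2!×1!×0!×4!×2! = 576
prefactor² = (2J+1)×Δ×N² = 96
  k=0: +1/(0!×0!×2!×1!×3!×0!) = 1/12
Σ = 1/12  ⇒  CG² = 96×1/12² = 2/3
CG = +√(2/3) = +0.816497

+0.816497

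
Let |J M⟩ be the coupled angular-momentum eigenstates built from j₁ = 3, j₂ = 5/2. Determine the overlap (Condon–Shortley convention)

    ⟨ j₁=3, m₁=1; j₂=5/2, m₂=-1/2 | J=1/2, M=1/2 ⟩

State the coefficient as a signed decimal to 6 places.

+0.436436  (= +√(4/21))

√[2·5!1!0!/7! · 4!2!2!3!1!0!] = √(192/7)
  +(−1)^2/∏(2,3,0,0,1,0)! = 1/12  (running 1/12)
⟨..|..⟩ = √(192/7)·(1/12) = +0.436436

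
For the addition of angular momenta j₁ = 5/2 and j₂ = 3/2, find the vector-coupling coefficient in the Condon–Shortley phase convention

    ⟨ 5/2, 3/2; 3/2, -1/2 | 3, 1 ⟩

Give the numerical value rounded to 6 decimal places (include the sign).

triangle: 1!*4!*2!/8! = 48/40320
(j±m)!: 4!*1!*1!*2!*4!*2! = 2304
prefactor² = (2J+1)*Δ*N² = 96/5
  k=0: +1/(0!*1!*1!*1!*3!*1!) = 1/6
  k=1: −1/(1!*0!*0!*0!*4!*2!) = -1/48
Σ = 7/48  ⇒  CG² = 96/5*7/48² = 49/120
CG = +√(49/120) = +0.639010

+√(49/120) = +0.639010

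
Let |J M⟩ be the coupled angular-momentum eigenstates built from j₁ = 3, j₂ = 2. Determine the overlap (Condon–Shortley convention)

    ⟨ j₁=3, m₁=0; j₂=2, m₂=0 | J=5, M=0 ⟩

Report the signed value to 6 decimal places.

+0.690066

√[11·0!6!4!/11! · 3!3!2!2!5!5!] = √(69120/7)
  +(−1)^0/∏(0,0,3,2,3,2)! = 1/144  (running 1/144)
⟨..|..⟩ = √(69120/7)·(1/144) = +0.690066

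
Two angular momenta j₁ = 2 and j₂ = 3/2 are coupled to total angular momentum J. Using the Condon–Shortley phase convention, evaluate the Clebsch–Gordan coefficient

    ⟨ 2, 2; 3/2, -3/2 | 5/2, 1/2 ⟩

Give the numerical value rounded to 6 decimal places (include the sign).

triangle: 1!×3!×2!/7! = 12/5040
(j±m)!: 4!×0!×0!×3!×3!×2! = 1728
prefactor² = (2J+1)×Δ×N² = 864/35
  k=0: +1/(0!×1!×0!×0!×3!×2!) = 1/12
Σ = 1/12  ⇒  CG² = 864/35×1/12² = 6/35
CG = +√(6/35) = +0.414039

+0.414039  (= +√(6/35))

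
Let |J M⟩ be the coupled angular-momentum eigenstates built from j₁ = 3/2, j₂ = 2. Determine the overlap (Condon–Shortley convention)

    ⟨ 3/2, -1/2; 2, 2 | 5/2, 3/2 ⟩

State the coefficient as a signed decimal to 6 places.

√[6·1!2!3!/7! · 1!2!4!0!4!1!] = √(576/35)
  +(−1)^1/∏(1,0,1,3,1,0)! = -1/6  (running -1/6)
⟨..|..⟩ = √(576/35)·(-1/6) = -0.676123

−√(16/35) ≈ -0.676123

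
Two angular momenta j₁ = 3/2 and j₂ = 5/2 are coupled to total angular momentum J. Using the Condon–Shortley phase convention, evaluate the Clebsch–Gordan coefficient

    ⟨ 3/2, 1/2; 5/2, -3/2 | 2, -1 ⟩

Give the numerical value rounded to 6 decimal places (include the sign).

+0.154303

triangle: 2!·1!·3!/7! = 12/5040
(j±m)!: 2!·1!·1!·4!·1!·3! = 288
prefactor² = (2J+1)·Δ·N² = 24/7
  k=0: +1/(0!·2!·1!·1!·0!·2!) = 1/4
  k=1: −1/(1!·1!·0!·0!·1!·3!) = -1/6
Σ = 1/12  ⇒  CG² = 24/7·1/12² = 1/42
CG = +√(1/42) = +0.154303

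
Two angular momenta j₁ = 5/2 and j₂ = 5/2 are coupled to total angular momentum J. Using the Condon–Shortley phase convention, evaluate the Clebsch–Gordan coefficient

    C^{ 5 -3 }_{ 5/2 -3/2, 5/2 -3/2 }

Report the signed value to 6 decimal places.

+√(5/9) ≈ +0.745356

j₁+j₂−J=0  J+j₁−j₂=5  J−j₁+j₂=5  j₁+j₂+J+1=11
(j₁±m₁, j₂±m₂, J±M) = (1,4,1,4,2,8)
P² = 184320
sum k=0..0:
  [0] +1/576 = 1/576
S = 1/576
C² = P²·S² = 5/9 ; C = +0.745356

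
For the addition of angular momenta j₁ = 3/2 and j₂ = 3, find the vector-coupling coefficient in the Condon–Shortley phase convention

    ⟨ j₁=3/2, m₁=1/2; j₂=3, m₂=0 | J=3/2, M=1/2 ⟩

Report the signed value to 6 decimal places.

-0.507093  (= −√(9/35))

j₁+j₂−J=3  J+j₁−j₂=0  J−j₁+j₂=3  j₁+j₂+J+1=7
(j₁±m₁, j₂±m₂, J±M) = (2,1,3,3,2,1)
P² = 144/35
sum k=1..1:
  [1] −1/4 = -1/4
S = -1/4
C² = P²·S² = 9/35 ; C = -0.507093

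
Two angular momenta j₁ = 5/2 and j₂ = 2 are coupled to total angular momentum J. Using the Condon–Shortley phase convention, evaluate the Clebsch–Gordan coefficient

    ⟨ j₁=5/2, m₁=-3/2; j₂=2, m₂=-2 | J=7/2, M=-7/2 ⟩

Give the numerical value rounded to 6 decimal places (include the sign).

+0.666667  (= +√(4/9))

triangle: 1!×4!×3!/9! = 144/362880
(j±m)!: 1!×4!×0!×4!×0!×7! = 2903040
prefactor² = (2J+1)×Δ×N² = 9216
  k=0: +1/(0!×1!×4!×0!×0!×3!) = 1/144
Σ = 1/144  ⇒  CG² = 9216×1/144² = 4/9
CG = +√(4/9) = +0.666667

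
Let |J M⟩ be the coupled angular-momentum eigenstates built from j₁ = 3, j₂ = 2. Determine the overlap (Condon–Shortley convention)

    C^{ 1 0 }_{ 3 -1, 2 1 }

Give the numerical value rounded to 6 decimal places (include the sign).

√[3·4!2!0!/7! · 2!4!3!1!1!1!] = √(288/35)
  +(−1)^3/∏(3,1,1,0,1,0)! = -1/6  (running -1/6)
⟨..|..⟩ = √(288/35)·(-1/6) = -0.478091

−√(8/35) = -0.478091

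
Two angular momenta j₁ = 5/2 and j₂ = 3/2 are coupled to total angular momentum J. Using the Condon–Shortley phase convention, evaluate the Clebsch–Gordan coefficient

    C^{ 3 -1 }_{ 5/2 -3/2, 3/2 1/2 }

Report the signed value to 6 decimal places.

j₁+j₂−J=1  J+j₁−j₂=4  J−j₁+j₂=2  j₁+j₂+J+1=8
(j₁±m₁, j₂±m₂, J±M) = (1,4,2,1,2,4)
P² = 96/5
sum k=0..1:
  [0] +1/48 = 1/48
  [1] −1/6 = -1/6
S = -7/48
C² = P²·S² = 49/120 ; C = -0.639010

−√(49/120) = -0.639010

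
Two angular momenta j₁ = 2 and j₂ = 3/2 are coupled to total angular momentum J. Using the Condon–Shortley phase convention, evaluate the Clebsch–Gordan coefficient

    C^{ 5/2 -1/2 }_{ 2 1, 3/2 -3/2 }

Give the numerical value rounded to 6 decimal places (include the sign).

+0.621059  (= +√(27/70))

√[6·1!3!2!/7! · 3!1!0!3!2!3!] = √(216/35)
  +(−1)^0/∏(0,1,1,0,2,2)! = 1/4  (running 1/4)
⟨..|..⟩ = √(216/35)·(1/4) = +0.621059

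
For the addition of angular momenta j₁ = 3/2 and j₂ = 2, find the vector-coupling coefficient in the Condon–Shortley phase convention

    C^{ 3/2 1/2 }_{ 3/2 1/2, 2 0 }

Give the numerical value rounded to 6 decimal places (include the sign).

√[4·2!1!2!/6! · 2!1!2!2!2!1!] = √(16/45)
  +(−1)^0/∏(0,2,1,2,0,0)! = 1/4  (running 1/4)
  +(−1)^1/∏(1,1,0,1,1,1)! = -1  (running -3/4)
⟨..|..⟩ = √(16/45)·(-3/4) = -0.447214

−√(1/5) = -0.447214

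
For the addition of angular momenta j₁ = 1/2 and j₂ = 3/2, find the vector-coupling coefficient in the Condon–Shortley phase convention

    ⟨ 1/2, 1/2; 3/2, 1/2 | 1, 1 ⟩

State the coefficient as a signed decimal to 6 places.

√[3·1!0!2!/4! · 1!0!2!1!2!0!] = √(1)
  +(−1)^0/∏(0,1,0,2,0,0)! = 1/2  (running 1/2)
⟨..|..⟩ = √(1)·(1/2) = +0.500000

+√(1/4) = +0.500000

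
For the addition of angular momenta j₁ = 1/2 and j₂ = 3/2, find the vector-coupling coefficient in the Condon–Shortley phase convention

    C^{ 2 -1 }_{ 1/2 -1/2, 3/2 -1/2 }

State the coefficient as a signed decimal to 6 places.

+√(3/4) = +0.866025

triangle: 0!*1!*3!/5! = 6/120
(j±m)!: 0!*1!*1!*2!*1!*3! = 12
prefactor² = (2J+1)*Δ*N² = 3
  k=0: +1/(0!*0!*1!*1!*0!*2!) = 1/2
Σ = 1/2  ⇒  CG² = 3*1/2² = 3/4
CG = +√(3/4) = +0.866025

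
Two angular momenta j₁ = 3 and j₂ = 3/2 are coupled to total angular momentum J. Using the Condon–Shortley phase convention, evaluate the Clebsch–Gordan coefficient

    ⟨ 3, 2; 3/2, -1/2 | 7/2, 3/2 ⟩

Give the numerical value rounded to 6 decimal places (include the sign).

√[8·1!5!2!/9! · 5!1!1!2!5!2!] = √(6400/21)
  +(−1)^0/∏(0,1,1,1,4,1)! = 1/24  (running 1/24)
  +(−1)^1/∏(1,0,0,0,5,2)! = -1/240  (running 3/80)
⟨..|..⟩ = √(6400/21)·(3/80) = +0.654654

+0.654654  (= +√(3/7))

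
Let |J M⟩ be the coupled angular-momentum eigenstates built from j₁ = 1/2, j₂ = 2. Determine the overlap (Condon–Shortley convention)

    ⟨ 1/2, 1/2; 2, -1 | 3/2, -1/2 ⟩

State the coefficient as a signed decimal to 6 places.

√[4·1!0!3!/5! · 1!0!1!3!1!2!] = √(12/5)
  +(−1)^0/∏(0,1,0,1,0,2)! = 1/2  (running 1/2)
⟨..|..⟩ = √(12/5)·(1/2) = +0.774597

+0.774597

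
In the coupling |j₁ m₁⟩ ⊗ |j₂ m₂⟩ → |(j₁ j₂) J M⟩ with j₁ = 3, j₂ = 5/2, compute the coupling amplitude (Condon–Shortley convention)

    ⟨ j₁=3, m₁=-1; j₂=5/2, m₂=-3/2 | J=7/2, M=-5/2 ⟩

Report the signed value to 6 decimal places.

√[8·2!4!3!/10! · 2!4!1!4!1!6!] = √(18432/35)
  +(−1)^0/∏(0,2,4,1,0,2)! = 1/96  (running 1/96)
  +(−1)^1/∏(1,1,3,0,1,3)! = -1/36  (running -5/288)
⟨..|..⟩ = √(18432/35)·(-5/288) = -0.398410

−√(10/63) = -0.398410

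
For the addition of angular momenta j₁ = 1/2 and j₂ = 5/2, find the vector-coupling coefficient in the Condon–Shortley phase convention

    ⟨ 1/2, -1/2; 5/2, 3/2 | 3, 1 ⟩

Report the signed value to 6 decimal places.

j₁+j₂−J=0  J+j₁−j₂=1  J−j₁+j₂=5  j₁+j₂+J+1=7
(j₁±m₁, j₂±m₂, J±M) = (0,1,4,1,4,2)
P² = 192
sum k=0..0:
  [0] +1/24 = 1/24
S = 1/24
C² = P²·S² = 1/3 ; C = +0.577350

+√(1/3) = +0.577350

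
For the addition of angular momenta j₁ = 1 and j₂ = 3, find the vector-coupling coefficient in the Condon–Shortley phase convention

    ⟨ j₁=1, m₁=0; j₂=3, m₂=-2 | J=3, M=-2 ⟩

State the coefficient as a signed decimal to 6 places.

j₁+j₂−J=1  J+j₁−j₂=1  J−j₁+j₂=5  j₁+j₂+J+1=8
(j₁±m₁, j₂±m₂, J±M) = (1,1,1,5,1,5)
P² = 300
sum k=0..1:
  [0] +1/24 = 1/24
  [1] −1/120 = -1/120
S = 1/30
C² = P²·S² = 1/3 ; C = +0.577350

+√(1/3) = +0.577350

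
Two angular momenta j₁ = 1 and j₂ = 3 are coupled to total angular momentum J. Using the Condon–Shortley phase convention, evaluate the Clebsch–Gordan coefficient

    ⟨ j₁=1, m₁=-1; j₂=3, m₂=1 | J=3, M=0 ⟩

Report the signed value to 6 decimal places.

−√(1/2) ≈ -0.707107

√[7·1!1!5!/8! · 0!2!4!2!3!3!] = √(72)
  +(−1)^1/∏(1,0,1,3,0,2)! = -1/12  (running -1/12)
⟨..|..⟩ = √(72)·(-1/12) = -0.707107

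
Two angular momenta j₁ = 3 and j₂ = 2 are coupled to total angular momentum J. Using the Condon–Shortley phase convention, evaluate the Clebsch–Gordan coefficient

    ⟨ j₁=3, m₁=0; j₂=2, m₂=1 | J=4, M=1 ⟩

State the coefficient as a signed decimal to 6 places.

−√(3/14) = -0.462910

√[9·1!5!3!/10! · 3!3!3!1!5!3!] = √(1944/7)
  +(−1)^0/∏(0,1,3,3,2,0)! = 1/72  (running 1/72)
  +(−1)^1/∏(1,0,2,2,3,1)! = -1/24  (running -1/36)
⟨..|..⟩ = √(1944/7)·(-1/36) = -0.462910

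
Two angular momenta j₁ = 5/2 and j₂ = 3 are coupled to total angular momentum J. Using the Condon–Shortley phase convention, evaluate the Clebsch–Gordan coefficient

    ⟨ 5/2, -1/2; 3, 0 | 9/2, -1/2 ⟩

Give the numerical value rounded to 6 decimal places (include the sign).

-0.208063

triangle: 1!×4!×5!/11! = 2880/39916800
(j±m)!: 2!×3!×3!×3!×4!×5! = 1244160
prefactor² = (2J+1)×Δ×N² = 69120/77
  k=0: +1/(0!×1!×3!×3!×1!×2!) = 1/72
  k=1: −1/(1!×0!×2!×2!×2!×3!) = -1/48
Σ = -1/144  ⇒  CG² = 69120/77×(-1/144)² = 10/231
CG = −√(10/231) = -0.208063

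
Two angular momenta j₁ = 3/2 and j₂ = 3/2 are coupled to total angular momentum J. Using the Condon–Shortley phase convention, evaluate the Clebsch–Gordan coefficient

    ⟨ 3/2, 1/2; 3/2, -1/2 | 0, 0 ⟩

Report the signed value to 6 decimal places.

j₁+j₂−J=3  J+j₁−j₂=0  J−j₁+j₂=0  j₁+j₂+J+1=4
(j₁±m₁, j₂±m₂, J±M) = (2,1,1,2,0,0)
P² = 1
sum k=1..1:
  [1] −1/2 = -1/2
S = -1/2
C² = P²·S² = 1/4 ; C = -0.500000

-0.500000  (= −√(1/4))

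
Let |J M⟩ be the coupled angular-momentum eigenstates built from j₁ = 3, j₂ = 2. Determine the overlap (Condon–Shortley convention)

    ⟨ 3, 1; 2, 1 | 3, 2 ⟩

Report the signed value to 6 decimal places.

-0.500000  (= −√(1/4))

√[7·2!4!2!/9! · 4!2!3!1!5!1!] = √(64)
  +(−1)^1/∏(1,1,1,2,3,0)! = -1/12  (running -1/12)
  +(−1)^2/∏(2,0,0,1,4,1)! = 1/48  (running -1/16)
⟨..|..⟩ = √(64)·(-1/16) = -0.500000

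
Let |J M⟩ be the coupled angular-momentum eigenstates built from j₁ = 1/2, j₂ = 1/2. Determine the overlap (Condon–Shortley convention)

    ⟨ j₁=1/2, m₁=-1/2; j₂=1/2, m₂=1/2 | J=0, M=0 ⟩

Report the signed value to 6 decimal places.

triangle: 1!*0!*0!/2! = 1/2
(j±m)!: 0!*1!*1!*0!*0!*0! = 1
prefactor² = (2J+1)*Δ*N² = 1/2
  k=1: −1/(1!*0!*0!*0!*0!*0!) = -1
Σ = -1  ⇒  CG² = 1/2*(-1)² = 1/2
CG = −√(1/2) = -0.707107

-0.707107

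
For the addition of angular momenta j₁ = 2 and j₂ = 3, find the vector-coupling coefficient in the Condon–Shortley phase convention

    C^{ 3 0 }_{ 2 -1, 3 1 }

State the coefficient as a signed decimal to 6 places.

j₁+j₂−J=2  J+j₁−j₂=2  J−j₁+j₂=4  j₁+j₂+J+1=9
(j₁±m₁, j₂±m₂, J±M) = (1,3,4,2,3,3)
P² = 96/5
sum k=1..2:
  [1] −1/12 = -1/12
  [2] +1/8 = 1/8
S = 1/24
C² = P²·S² = 1/30 ; C = +0.182574

+√(1/30) ≈ +0.182574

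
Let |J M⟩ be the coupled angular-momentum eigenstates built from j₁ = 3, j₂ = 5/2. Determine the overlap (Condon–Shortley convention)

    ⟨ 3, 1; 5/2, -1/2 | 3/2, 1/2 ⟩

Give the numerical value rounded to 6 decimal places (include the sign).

triangle: 4!×2!×1!/8! = 48/40320
(j±m)!: 4!×2!×2!×3!×2!×1! = 1152
prefactor² = (2J+1)×Δ×N² = 192/35
  k=1: −1/(1!×3!×1!×1!×1!×0!) = -1/6
  k=2: +1/(2!×2!×0!×0!×2!×1!) = 1/8
Σ = -1/24  ⇒  CG² = 192/35×(-1/24)² = 1/105
CG = −√(1/105) = -0.097590

-0.097590  (= −√(1/105))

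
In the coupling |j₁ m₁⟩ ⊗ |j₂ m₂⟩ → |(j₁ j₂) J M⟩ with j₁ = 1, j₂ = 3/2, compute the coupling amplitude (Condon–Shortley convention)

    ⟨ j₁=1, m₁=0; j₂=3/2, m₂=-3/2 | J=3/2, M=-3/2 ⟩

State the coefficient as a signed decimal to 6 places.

+0.774597  (= +√(3/5))

triangle: 1!·1!·2!/5! = 2/120
(j±m)!: 1!·1!·0!·3!·0!·3! = 36
prefactor² = (2J+1)·Δ·N² = 12/5
  k=0: +1/(0!·1!·1!·0!·0!·2!) = 1/2
Σ = 1/2  ⇒  CG² = 12/5·1/2² = 3/5
CG = +√(3/5) = +0.774597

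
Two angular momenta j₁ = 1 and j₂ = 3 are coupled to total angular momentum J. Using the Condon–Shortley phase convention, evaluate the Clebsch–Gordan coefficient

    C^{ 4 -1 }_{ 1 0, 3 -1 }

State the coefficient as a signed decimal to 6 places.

j₁+j₂−J=0  J+j₁−j₂=2  J−j₁+j₂=6  j₁+j₂+J+1=9
(j₁±m₁, j₂±m₂, J±M) = (1,1,2,4,3,5)
P² = 8640/7
sum k=0..0:
  [0] +1/48 = 1/48
S = 1/48
C² = P²·S² = 15/28 ; C = +0.731925

+√(15/28) ≈ +0.731925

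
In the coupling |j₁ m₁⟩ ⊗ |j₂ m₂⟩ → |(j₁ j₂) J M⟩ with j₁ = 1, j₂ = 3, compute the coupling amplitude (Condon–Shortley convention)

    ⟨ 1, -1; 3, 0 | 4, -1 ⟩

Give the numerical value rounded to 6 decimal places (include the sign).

triangle: 0!×2!×6!/9! = 1440/362880
(j±m)!: 0!×2!×3!×3!×3!×5! = 51840
prefactor² = (2J+1)×Δ×N² = 12960/7
  k=0: +1/(0!×0!×2!×3!×0!×3!) = 1/72
Σ = 1/72  ⇒  CG² = 12960/7×1/72² = 5/14
CG = +√(5/14) = +0.597614

+0.597614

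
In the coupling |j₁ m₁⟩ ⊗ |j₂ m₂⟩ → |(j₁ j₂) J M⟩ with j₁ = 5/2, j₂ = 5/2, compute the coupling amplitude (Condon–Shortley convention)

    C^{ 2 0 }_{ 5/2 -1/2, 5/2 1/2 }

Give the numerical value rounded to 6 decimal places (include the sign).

+√(4/21) ≈ +0.436436

√[5·3!2!2!/8! · 2!3!3!2!2!2!] = √(12/7)
  +(−1)^1/∏(1,2,2,2,0,0)! = -1/8  (running -1/8)
  +(−1)^2/∏(2,1,1,1,1,1)! = 1/2  (running 3/8)
  +(−1)^3/∏(3,0,0,0,2,2)! = -1/24  (running 1/3)
⟨..|..⟩ = √(12/7)·(1/3) = +0.436436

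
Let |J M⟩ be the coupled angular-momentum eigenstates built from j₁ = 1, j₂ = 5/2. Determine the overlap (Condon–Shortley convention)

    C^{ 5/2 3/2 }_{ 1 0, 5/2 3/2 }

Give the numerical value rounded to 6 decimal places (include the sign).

j₁+j₂−J=1  J+j₁−j₂=1  J−j₁+j₂=4  j₁+j₂+J+1=7
(j₁±m₁, j₂±m₂, J±M) = (1,1,4,1,4,1)
P² = 576/35
sum k=0..1:
  [0] +1/24 = 1/24
  [1] −1/6 = -1/6
S = -1/8
C² = P²·S² = 9/35 ; C = -0.507093

−√(9/35) = -0.507093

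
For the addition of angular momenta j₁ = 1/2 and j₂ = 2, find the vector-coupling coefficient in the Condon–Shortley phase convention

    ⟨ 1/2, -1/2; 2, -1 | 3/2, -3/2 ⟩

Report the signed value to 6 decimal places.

-0.447214

√[4·1!0!3!/5! · 0!1!1!3!0!3!] = √(36/5)
  +(−1)^1/∏(1,0,0,0,0,3)! = -1/6  (running -1/6)
⟨..|..⟩ = √(36/5)·(-1/6) = -0.447214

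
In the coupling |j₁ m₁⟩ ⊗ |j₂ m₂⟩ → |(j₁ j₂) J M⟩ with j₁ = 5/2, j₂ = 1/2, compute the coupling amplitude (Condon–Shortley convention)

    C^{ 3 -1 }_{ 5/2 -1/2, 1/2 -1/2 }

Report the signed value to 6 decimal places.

+0.816497  (= +√(2/3))

√[7·0!5!1!/7! · 2!3!0!1!2!4!] = √(96)
  +(−1)^0/∏(0,0,3,0,2,1)! = 1/12  (running 1/12)
⟨..|..⟩ = √(96)·(1/12) = +0.816497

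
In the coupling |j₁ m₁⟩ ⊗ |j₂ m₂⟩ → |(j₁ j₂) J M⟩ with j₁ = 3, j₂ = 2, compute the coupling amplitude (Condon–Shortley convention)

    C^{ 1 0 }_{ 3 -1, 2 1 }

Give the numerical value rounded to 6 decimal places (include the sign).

triangle: 4!×2!×0!/7! = 48/5040
(j±m)!: 2!×4!×3!×1!×1!×1! = 288
prefactor² = (2J+1)×Δ×N² = 288/35
  k=3: −1/(3!×1!×1!×0!×1!×0!) = -1/6
Σ = -1/6  ⇒  CG² = 288/35×(-1/6)² = 8/35
CG = −√(8/35) = -0.478091

-0.478091  (= −√(8/35))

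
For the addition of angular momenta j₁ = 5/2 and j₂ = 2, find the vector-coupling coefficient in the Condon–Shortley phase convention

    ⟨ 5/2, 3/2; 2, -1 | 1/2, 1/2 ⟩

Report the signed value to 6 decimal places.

j₁+j₂−J=4  J+j₁−j₂=1  J−j₁+j₂=0  j₁+j₂+J+1=6
(j₁±m₁, j₂±m₂, J±M) = (4,1,1,3,1,0)
P² = 48/5
sum k=1..1:
  [1] −1/6 = -1/6
S = -1/6
C² = P²·S² = 4/15 ; C = -0.516398

−√(4/15) ≈ -0.516398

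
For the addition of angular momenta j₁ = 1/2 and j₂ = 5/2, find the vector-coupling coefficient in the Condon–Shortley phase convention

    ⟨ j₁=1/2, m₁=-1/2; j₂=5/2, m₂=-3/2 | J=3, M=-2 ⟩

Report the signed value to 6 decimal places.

triangle: 0!·1!·5!/7! = 120/5040
(j±m)!: 0!·1!·1!·4!·1!·5! = 2880
prefactor² = (2J+1)·Δ·N² = 480
  k=0: +1/(0!·0!·1!·1!·0!·4!) = 1/24
Σ = 1/24  ⇒  CG² = 480·1/24² = 5/6
CG = +√(5/6) = +0.912871

+√(5/6) = +0.912871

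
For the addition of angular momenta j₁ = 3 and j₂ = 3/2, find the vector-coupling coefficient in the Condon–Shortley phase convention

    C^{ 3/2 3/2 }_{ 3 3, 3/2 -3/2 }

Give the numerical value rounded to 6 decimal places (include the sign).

+√(4/7) ≈ +0.755929

j₁+j₂−J=3  J+j₁−j₂=3  J−j₁+j₂=0  j₁+j₂+J+1=7
(j₁±m₁, j₂±m₂, J±M) = (6,0,0,3,3,0)
P² = 5184/7
sum k=0..0:
  [0] +1/36 = 1/36
S = 1/36
C² = P²·S² = 4/7 ; C = +0.755929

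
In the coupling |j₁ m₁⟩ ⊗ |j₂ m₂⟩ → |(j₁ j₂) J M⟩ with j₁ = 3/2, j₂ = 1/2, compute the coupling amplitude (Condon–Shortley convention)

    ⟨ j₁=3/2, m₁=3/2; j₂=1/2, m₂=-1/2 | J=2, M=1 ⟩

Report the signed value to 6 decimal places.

+√(1/4) = +0.500000

√[5·0!3!1!/5! · 3!0!0!1!3!1!] = √(9)
  +(−1)^0/∏(0,0,0,0,3,1)! = 1/6  (running 1/6)
⟨..|..⟩ = √(9)·(1/6) = +0.500000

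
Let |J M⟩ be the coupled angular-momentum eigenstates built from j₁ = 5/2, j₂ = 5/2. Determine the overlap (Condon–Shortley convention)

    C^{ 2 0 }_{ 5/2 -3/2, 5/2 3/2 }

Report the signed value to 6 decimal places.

-0.109109  (= −√(1/84))

√[5·3!2!2!/8! · 1!4!4!1!2!2!] = √(48/7)
  +(−1)^2/∏(2,1,2,2,0,0)! = 1/8  (running 1/8)
  +(−1)^3/∏(3,0,1,1,1,1)! = -1/6  (running -1/24)
⟨..|..⟩ = √(48/7)·(-1/24) = -0.109109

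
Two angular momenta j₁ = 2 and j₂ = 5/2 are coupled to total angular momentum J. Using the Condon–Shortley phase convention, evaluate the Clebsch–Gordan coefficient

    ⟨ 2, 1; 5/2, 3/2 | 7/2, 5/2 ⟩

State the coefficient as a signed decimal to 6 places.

-0.125988

triangle: 1!·3!·4!/9! = 144/362880
(j±m)!: 3!·1!·4!·1!·6!·1! = 103680
prefactor² = (2J+1)·Δ·N² = 2304/7
  k=0: +1/(0!·1!·1!·4!·2!·0!) = 1/48
  k=1: −1/(1!·0!·0!·3!·3!·1!) = -1/36
Σ = -1/144  ⇒  CG² = 2304/7·(-1/144)² = 1/63
CG = −√(1/63) = -0.125988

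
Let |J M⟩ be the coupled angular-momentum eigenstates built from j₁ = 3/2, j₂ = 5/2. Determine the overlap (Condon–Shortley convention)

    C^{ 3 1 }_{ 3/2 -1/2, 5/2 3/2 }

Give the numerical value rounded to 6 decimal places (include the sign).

−√(49/120) ≈ -0.639010

√[7·1!2!4!/8! · 1!2!4!1!4!2!] = √(96/5)
  +(−1)^0/∏(0,1,2,4,0,0)! = 1/48  (running 1/48)
  +(−1)^1/∏(1,0,1,3,1,1)! = -1/6  (running -7/48)
⟨..|..⟩ = √(96/5)·(-7/48) = -0.639010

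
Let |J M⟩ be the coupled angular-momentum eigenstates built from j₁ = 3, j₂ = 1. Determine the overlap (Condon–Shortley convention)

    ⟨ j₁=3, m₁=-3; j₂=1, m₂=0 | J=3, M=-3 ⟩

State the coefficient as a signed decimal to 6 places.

j₁+j₂−J=1  J+j₁−j₂=5  J−j₁+j₂=1  j₁+j₂+J+1=8
(j₁±m₁, j₂±m₂, J±M) = (0,6,1,1,0,6)
P² = 10800
sum k=1..1:
  [1] −1/120 = -1/120
S = -1/120
C² = P²·S² = 3/4 ; C = -0.866025

-0.866025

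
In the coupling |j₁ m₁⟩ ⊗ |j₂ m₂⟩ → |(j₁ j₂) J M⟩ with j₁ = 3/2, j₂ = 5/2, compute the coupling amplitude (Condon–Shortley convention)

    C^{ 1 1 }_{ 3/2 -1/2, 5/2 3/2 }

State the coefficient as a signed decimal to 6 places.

triangle: 3!×0!×2!/6! = 12/720
(j±m)!: 1!×2!×4!×1!×2!×0! = 96
prefactor² = (2J+1)×Δ×N² = 24/5
  k=2: +1/(2!×1!×0!×2!×0!×0!) = 1/4
Σ = 1/4  ⇒  CG² = 24/5×1/4² = 3/10
CG = +√(3/10) = +0.547723

+0.547723  (= +√(3/10))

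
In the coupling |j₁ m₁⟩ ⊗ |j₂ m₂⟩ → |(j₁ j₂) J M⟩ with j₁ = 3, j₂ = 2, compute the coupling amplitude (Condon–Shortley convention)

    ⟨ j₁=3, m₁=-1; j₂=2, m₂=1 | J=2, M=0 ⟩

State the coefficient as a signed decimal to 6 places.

+0.377964  (= +√(1/7))

triangle: 3!×3!×1!/8! = 36/40320
(j±m)!: 2!×4!×3!×1!×2!×2! = 1152
prefactor² = (2J+1)×Δ×N² = 36/7
  k=2: +1/(2!×1!×2!×1!×1!×0!) = 1/4
  k=3: −1/(3!×0!×1!×0!×2!×1!) = -1/12
Σ = 1/6  ⇒  CG² = 36/7×1/6² = 1/7
CG = +√(1/7) = +0.377964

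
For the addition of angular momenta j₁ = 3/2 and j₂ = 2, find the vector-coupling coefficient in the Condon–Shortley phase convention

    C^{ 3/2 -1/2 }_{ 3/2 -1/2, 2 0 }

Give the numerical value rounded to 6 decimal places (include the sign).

triangle: 2!·1!·2!/6! = 4/720
(j±m)!: 1!·2!·2!·2!·1!·2! = 16
prefactor² = (2J+1)·Δ·N² = 16/45
  k=1: −1/(1!·1!·1!·1!·0!·1!) = -1
  k=2: +1/(2!·0!·0!·0!·1!·2!) = 1/4
Σ = -3/4  ⇒  CG² = 16/45·(-3/4)² = 1/5
CG = −√(1/5) = -0.447214

-0.447214  (= −√(1/5))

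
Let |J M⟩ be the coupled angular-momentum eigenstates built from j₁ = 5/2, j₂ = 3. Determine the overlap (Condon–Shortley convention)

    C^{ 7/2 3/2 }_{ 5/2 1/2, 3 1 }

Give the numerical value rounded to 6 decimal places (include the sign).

−√(5/21) = -0.487950

√[8·2!3!4!/10! · 3!2!4!2!5!2!] = √(3072/35)
  +(−1)^0/∏(0,2,2,4,1,0)! = 1/96  (running 1/96)
  +(−1)^1/∏(1,1,1,3,2,1)! = -1/12  (running -7/96)
  +(−1)^2/∏(2,0,0,2,3,2)! = 1/48  (running -5/96)
⟨..|..⟩ = √(3072/35)·(-5/96) = -0.487950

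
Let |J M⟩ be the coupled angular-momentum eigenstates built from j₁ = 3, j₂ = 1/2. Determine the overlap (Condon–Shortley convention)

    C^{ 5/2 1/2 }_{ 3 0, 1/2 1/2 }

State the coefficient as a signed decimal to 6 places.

-0.654654  (= −√(3/7))

j₁+j₂−J=1  J+j₁−j₂=5  J−j₁+j₂=0  j₁+j₂+J+1=7
(j₁±m₁, j₂±m₂, J±M) = (3,3,1,0,3,2)
P² = 432/7
sum k=1..1:
  [1] −1/12 = -1/12
S = -1/12
C² = P²·S² = 3/7 ; C = -0.654654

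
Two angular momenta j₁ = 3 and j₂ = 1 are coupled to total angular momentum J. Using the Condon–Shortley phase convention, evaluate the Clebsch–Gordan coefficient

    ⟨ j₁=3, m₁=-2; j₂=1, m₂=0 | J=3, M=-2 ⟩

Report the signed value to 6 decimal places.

-0.577350

√[7·1!5!1!/8! · 1!5!1!1!1!5!] = √(300)
  +(−1)^0/∏(0,1,5,1,0,0)! = 1/120  (running 1/120)
  +(−1)^1/∏(1,0,4,0,1,1)! = -1/24  (running -1/30)
⟨..|..⟩ = √(300)·(-1/30) = -0.577350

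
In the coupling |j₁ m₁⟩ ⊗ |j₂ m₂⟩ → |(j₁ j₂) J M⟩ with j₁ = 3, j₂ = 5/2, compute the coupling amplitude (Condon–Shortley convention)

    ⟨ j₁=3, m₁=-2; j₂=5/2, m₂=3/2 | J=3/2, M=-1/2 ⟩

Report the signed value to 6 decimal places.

−√(1/21) ≈ -0.218218

j₁+j₂−J=4  J+j₁−j₂=2  J−j₁+j₂=1  j₁+j₂+J+1=8
(j₁±m₁, j₂±m₂, J±M) = (1,5,4,1,1,2)
P² = 192/7
sum k=3..4:
  [3] −1/12 = -1/12
  [4] +1/24 = 1/24
S = -1/24
C² = P²·S² = 1/21 ; C = -0.218218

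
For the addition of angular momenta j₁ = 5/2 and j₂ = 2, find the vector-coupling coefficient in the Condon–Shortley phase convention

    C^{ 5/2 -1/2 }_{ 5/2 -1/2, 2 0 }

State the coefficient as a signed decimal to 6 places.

j₁+j₂−J=2  J+j₁−j₂=3  J−j₁+j₂=2  j₁+j₂+J+1=8
(j₁±m₁, j₂±m₂, J±M) = (2,3,2,2,2,3)
P² = 72/35
sum k=0..2:
  [0] +1/24 = 1/24
  [1] −1/2 = -1/2
  [2] +1/8 = 1/8
S = -1/3
C² = P²·S² = 8/35 ; C = -0.478091

−√(8/35) = -0.478091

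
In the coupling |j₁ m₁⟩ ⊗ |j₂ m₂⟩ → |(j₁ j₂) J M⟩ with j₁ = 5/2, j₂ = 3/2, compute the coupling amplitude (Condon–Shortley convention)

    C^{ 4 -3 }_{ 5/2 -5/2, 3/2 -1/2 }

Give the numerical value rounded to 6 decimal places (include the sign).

√[9·0!5!3!/9! · 0!5!1!2!1!7!] = √(21600)
  +(−1)^0/∏(0,0,5,1,0,2)! = 1/240  (running 1/240)
⟨..|..⟩ = √(21600)·(1/240) = +0.612372

+√(3/8) = +0.612372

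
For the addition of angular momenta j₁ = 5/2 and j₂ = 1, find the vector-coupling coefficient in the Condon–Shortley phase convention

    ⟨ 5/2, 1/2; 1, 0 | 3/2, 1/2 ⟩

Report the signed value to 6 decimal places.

j₁+j₂−J=2  J+j₁−j₂=3  J−j₁+j₂=0  j₁+j₂+J+1=6
(j₁±m₁, j₂±m₂, J±M) = (3,2,1,1,2,1)
P² = 8/5
sum k=1..1:
  [1] −1/2 = -1/2
S = -1/2
C² = P²·S² = 2/5 ; C = -0.632456

-0.632456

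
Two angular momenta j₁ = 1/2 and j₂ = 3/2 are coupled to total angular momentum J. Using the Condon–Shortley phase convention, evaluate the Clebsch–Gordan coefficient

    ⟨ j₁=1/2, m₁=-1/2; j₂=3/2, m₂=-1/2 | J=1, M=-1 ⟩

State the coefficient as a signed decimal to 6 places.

-0.500000

√[3·1!0!2!/4! · 0!1!1!2!0!2!] = √(1)
  +(−1)^1/∏(1,0,0,0,0,2)! = -1/2  (running -1/2)
⟨..|..⟩ = √(1)·(-1/2) = -0.500000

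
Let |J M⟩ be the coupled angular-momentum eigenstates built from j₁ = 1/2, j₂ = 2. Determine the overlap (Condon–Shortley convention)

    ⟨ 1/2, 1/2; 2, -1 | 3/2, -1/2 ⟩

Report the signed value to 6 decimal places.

triangle: 1!·0!·3!/5! = 6/120
(j±m)!: 1!·0!·1!·3!·1!·2! = 12
prefactor² = (2J+1)·Δ·N² = 12/5
  k=0: +1/(0!·1!·0!·1!·0!·2!) = 1/2
Σ = 1/2  ⇒  CG² = 12/5·1/2² = 3/5
CG = +√(3/5) = +0.774597

+√(3/5) ≈ +0.774597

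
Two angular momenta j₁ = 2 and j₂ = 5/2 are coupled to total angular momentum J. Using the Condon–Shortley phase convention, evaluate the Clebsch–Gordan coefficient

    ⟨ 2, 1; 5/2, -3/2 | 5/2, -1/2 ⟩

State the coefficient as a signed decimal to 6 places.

+0.414039

j₁+j₂−J=2  J+j₁−j₂=2  J−j₁+j₂=3  j₁+j₂+J+1=8
(j₁±m₁, j₂±m₂, J±M) = (3,1,1,4,2,3)
P² = 216/35
sum k=0..1:
  [0] +1/4 = 1/4
  [1] −1/12 = -1/12
S = 1/6
C² = P²·S² = 6/35 ; C = +0.414039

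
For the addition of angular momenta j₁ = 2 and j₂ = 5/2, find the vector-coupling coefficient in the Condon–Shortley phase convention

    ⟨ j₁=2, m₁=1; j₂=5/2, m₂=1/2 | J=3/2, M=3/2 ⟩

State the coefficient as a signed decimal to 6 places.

√[4·3!1!2!/7! · 3!1!3!2!3!0!] = √(144/35)
  +(−1)^1/∏(1,2,0,2,1,0)! = -1/4  (running -1/4)
⟨..|..⟩ = √(144/35)·(-1/4) = -0.507093

-0.507093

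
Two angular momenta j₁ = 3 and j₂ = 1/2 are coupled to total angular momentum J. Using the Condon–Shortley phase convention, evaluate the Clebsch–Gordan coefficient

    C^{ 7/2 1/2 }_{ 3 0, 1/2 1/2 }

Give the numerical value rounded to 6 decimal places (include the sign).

√[8·0!6!1!/8! · 3!3!1!0!4!3!] = √(5184/7)
  +(−1)^0/∏(0,0,3,1,3,0)! = 1/36  (running 1/36)
⟨..|..⟩ = √(5184/7)·(1/36) = +0.755929

+√(4/7) = +0.755929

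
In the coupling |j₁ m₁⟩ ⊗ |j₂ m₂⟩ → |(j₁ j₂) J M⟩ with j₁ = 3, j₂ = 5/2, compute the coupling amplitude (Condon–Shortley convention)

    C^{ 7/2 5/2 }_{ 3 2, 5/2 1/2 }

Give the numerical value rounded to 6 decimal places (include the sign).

triangle: 2!*4!*3!/10! = 288/3628800
(j±m)!: 5!*1!*3!*2!*6!*1! = 1036800
prefactor² = (2J+1)*Δ*N² = 4608/7
  k=0: +1/(0!*2!*1!*3!*3!*0!) = 1/72
  k=1: −1/(1!*1!*0!*2!*4!*1!) = -1/48
Σ = -1/144  ⇒  CG² = 4608/7*(-1/144)² = 2/63
CG = −√(2/63) = -0.178174

-0.178174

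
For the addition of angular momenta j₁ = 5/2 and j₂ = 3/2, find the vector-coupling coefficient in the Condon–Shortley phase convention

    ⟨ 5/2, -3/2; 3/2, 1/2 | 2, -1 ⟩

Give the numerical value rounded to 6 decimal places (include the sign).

+√(1/42) = +0.154303

j₁+j₂−J=2  J+j₁−j₂=3  J−j₁+j₂=1  j₁+j₂+J+1=7
(j₁±m₁, j₂±m₂, J±M) = (1,4,2,1,1,3)
P² = 24/7
sum k=1..2:
  [1] −1/6 = -1/6
  [2] +1/4 = 1/4
S = 1/12
C² = P²·S² = 1/42 ; C = +0.154303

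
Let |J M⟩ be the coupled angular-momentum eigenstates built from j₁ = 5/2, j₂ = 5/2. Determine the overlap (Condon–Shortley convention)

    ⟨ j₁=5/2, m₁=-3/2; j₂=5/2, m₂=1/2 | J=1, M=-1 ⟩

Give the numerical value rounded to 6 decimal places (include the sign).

√[3·4!1!1!/7! · 1!4!3!2!0!2!] = √(288/35)
  +(−1)^3/∏(3,1,1,0,0,1)! = -1/6  (running -1/6)
⟨..|..⟩ = √(288/35)·(-1/6) = -0.478091

-0.478091  (= −√(8/35))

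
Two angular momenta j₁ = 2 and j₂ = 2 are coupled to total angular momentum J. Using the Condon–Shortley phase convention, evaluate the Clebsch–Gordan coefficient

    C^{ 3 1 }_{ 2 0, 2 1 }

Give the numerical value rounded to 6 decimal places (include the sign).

-0.447214  (= −√(1/5))

j₁+j₂−J=1  J+j₁−j₂=3  J−j₁+j₂=3  j₁+j₂+J+1=8
(j₁±m₁, j₂±m₂, J±M) = (2,2,3,1,4,2)
P² = 36/5
sum k=0..1:
  [0] +1/12 = 1/12
  [1] −1/4 = -1/4
S = -1/6
C² = P²·S² = 1/5 ; C = -0.447214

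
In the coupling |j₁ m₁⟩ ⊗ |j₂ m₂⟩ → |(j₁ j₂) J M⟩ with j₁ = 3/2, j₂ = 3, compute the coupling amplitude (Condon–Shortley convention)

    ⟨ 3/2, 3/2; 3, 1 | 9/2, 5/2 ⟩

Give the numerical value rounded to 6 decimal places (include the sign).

+0.645497

triangle: 0!*3!*6!/10! = 4320/3628800
(j±m)!: 3!*0!*4!*2!*7!*2! = 2903040
prefactor² = (2J+1)*Δ*N² = 34560
  k=0: +1/(0!*0!*0!*4!*3!*2!) = 1/288
Σ = 1/288  ⇒  CG² = 34560*1/288² = 5/12
CG = +√(5/12) = +0.645497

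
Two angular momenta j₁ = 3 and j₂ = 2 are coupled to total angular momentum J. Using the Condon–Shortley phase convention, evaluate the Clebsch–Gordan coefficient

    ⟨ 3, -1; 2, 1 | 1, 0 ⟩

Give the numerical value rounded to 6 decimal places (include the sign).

j₁+j₂−J=4  J+j₁−j₂=2  J−j₁+j₂=0  j₁+j₂+J+1=7
(j₁±m₁, j₂±m₂, J±M) = (2,4,3,1,1,1)
P² = 288/35
sum k=3..3:
  [3] −1/6 = -1/6
S = -1/6
C² = P²·S² = 8/35 ; C = -0.478091

-0.478091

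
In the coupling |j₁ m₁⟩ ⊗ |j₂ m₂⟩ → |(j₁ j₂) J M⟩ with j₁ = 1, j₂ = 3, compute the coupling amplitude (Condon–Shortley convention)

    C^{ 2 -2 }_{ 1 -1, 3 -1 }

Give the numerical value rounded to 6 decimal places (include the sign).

√[5·2!0!4!/7! · 0!2!2!4!0!4!] = √(768/7)
  +(−1)^2/∏(2,0,0,0,0,4)! = 1/48  (running 1/48)
⟨..|..⟩ = √(768/7)·(1/48) = +0.218218

+√(1/21) ≈ +0.218218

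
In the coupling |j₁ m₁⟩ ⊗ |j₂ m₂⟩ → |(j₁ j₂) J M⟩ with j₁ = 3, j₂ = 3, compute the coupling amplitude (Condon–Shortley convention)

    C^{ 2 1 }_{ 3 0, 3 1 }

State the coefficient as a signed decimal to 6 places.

j₁+j₂−J=4  J+j₁−j₂=2  J−j₁+j₂=2  j₁+j₂+J+1=9
(j₁±m₁, j₂±m₂, J±M) = (3,3,4,2,3,1)
P² = 96/7
sum k=2..3:
  [2] +1/8 = 1/8
  [3] −1/12 = -1/12
S = 1/24
C² = P²·S² = 1/42 ; C = +0.154303

+0.154303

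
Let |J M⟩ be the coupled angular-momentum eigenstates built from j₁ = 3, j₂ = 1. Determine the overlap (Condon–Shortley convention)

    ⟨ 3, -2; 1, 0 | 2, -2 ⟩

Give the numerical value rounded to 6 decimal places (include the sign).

j₁+j₂−J=2  J+j₁−j₂=4  J−j₁+j₂=0  j₁+j₂+J+1=7
(j₁±m₁, j₂±m₂, J±M) = (1,5,1,1,0,4)
P² = 960/7
sum k=1..1:
  [1] −1/24 = -1/24
S = -1/24
C² = P²·S² = 5/21 ; C = -0.487950

−√(5/21) = -0.487950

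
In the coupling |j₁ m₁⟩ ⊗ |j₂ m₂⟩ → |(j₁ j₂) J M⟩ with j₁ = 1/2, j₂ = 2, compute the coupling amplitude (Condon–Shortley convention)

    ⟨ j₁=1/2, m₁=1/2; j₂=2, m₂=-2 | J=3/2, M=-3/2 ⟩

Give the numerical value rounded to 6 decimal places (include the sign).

+0.894427  (= +√(4/5))

triangle: 1!*0!*3!/5! = 6/120
(j±m)!: 1!*0!*0!*4!*0!*3! = 144
prefactor² = (2J+1)*Δ*N² = 144/5
  k=0: +1/(0!*1!*0!*0!*0!*3!) = 1/6
Σ = 1/6  ⇒  CG² = 144/5*1/6² = 4/5
CG = +√(4/5) = +0.894427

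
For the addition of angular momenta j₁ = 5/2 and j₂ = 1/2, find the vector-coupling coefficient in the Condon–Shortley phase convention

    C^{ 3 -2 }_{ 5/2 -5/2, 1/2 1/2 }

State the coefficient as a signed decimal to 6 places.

j₁+j₂−J=0  J+j₁−j₂=5  J−j₁+j₂=1  j₁+j₂+J+1=7
(j₁±m₁, j₂±m₂, J±M) = (0,5,1,0,1,5)
P² = 2400
sum k=0..0:
  [0] +1/120 = 1/120
S = 1/120
C² = P²·S² = 1/6 ; C = +0.408248

+√(1/6) ≈ +0.408248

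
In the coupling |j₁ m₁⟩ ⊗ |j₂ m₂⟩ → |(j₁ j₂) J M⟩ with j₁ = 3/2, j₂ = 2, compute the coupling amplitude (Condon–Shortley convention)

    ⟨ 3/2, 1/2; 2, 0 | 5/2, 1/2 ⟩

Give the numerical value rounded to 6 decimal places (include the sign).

triangle: 1!*2!*3!/7! = 12/5040
(j±m)!: 2!*1!*2!*2!*3!*2! = 96
prefactor² = (2J+1)*Δ*N² = 48/35
  k=0: +1/(0!*1!*1!*2!*1!*1!) = 1/2
  k=1: −1/(1!*0!*0!*1!*2!*2!) = -1/4
Σ = 1/4  ⇒  CG² = 48/35*1/4² = 3/35
CG = +√(3/35) = +0.292770

+0.292770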